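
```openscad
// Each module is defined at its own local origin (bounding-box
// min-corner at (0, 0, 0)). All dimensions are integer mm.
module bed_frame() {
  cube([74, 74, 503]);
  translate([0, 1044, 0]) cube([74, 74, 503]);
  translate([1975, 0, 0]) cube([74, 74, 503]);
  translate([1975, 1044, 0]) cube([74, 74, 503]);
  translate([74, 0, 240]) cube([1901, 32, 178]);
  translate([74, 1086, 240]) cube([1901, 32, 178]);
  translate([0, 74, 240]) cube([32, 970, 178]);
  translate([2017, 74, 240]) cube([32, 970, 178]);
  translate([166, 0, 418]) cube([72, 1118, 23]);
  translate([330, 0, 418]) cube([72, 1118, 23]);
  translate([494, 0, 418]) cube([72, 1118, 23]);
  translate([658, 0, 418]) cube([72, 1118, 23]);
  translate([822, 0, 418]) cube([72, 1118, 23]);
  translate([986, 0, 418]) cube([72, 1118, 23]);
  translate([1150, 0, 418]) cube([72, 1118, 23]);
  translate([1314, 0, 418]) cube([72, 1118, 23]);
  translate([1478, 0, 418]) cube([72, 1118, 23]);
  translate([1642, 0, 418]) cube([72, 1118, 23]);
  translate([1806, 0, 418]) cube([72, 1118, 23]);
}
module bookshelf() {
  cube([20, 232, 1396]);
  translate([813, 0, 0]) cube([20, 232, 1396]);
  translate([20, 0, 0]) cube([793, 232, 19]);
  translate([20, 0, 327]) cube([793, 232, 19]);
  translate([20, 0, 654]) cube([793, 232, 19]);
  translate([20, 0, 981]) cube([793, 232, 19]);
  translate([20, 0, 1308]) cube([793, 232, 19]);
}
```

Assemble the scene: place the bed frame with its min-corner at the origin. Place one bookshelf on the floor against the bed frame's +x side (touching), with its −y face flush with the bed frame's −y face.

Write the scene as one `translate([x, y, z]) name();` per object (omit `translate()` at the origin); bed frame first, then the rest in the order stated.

bed_frame();
translate([2049, 0, 0]) bookshelf();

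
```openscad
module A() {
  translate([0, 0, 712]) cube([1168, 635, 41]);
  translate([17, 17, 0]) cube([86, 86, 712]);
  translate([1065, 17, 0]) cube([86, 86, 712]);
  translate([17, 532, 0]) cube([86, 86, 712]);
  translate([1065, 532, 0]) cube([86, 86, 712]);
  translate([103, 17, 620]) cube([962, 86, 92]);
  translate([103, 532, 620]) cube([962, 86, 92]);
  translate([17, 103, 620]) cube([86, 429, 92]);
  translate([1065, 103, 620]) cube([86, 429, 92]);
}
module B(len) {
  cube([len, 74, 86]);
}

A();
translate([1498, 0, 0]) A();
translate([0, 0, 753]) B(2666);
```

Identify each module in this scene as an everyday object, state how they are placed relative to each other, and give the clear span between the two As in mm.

A is a table. B is a beam. A beam spans the tops of two tables. The clear span between the two tables is 330 mm.

Second table starts at x = 1498; first ends at x = 1168; clear span = 1498 − 1168 = 330 mm.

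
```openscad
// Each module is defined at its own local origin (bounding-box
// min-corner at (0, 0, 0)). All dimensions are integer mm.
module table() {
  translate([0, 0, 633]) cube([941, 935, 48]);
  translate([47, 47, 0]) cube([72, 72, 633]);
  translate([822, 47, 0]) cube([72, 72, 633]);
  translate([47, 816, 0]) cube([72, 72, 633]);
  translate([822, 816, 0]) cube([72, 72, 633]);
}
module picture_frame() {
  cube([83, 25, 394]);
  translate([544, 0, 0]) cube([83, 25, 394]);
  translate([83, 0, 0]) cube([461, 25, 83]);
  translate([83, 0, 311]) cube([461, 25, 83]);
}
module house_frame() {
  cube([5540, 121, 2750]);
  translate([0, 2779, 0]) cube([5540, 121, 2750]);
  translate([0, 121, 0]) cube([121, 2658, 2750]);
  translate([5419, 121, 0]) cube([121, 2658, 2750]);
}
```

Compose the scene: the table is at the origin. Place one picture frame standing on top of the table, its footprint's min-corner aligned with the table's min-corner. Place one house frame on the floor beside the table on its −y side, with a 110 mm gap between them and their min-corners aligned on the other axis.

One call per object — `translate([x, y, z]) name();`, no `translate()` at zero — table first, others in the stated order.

table();
translate([0, 0, 681]) picture_frame();
translate([0, -3010, 0]) house_frame();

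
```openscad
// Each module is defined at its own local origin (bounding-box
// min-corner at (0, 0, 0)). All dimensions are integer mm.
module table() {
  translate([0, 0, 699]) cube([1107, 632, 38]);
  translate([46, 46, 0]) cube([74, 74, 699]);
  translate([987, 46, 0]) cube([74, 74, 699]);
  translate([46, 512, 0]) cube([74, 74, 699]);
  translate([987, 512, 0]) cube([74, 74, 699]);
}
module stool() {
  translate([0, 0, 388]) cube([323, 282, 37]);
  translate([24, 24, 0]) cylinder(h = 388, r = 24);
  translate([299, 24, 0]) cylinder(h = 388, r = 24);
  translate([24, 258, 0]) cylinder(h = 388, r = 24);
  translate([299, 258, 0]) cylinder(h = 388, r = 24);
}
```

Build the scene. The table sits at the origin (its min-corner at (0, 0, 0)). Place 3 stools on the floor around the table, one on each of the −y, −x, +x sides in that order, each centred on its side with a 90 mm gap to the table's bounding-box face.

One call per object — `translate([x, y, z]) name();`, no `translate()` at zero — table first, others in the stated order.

table();
translate([392, -372, 0]) stool();
translate([-413, 175, 0]) stool();
translate([1197, 175, 0]) stool();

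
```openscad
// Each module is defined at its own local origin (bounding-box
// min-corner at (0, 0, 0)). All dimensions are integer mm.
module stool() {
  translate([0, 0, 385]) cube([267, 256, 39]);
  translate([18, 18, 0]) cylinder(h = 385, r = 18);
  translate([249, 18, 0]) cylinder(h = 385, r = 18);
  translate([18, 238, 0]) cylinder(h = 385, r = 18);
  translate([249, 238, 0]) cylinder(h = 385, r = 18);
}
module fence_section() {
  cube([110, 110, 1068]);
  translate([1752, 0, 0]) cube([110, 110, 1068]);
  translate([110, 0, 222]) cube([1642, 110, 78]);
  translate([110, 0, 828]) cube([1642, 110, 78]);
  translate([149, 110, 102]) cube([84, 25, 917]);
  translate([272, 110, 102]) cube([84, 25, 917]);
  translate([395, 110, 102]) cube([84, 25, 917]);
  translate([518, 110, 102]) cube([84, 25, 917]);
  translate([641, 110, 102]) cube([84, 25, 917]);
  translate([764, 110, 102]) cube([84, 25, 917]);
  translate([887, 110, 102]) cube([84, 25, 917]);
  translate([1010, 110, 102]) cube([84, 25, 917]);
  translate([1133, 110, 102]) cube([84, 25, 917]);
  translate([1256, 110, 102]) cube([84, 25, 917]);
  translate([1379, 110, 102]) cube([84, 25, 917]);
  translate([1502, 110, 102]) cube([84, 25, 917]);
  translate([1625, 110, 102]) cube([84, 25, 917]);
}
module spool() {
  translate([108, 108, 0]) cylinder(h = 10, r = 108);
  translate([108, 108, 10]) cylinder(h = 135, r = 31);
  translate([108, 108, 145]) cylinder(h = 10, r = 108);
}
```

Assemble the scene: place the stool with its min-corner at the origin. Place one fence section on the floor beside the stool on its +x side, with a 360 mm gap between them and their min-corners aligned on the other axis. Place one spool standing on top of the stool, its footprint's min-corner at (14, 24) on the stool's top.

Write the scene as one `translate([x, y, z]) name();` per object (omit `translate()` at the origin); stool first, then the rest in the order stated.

stool();
translate([627, 0, 0]) fence_section();
translate([14, 24, 424]) spool();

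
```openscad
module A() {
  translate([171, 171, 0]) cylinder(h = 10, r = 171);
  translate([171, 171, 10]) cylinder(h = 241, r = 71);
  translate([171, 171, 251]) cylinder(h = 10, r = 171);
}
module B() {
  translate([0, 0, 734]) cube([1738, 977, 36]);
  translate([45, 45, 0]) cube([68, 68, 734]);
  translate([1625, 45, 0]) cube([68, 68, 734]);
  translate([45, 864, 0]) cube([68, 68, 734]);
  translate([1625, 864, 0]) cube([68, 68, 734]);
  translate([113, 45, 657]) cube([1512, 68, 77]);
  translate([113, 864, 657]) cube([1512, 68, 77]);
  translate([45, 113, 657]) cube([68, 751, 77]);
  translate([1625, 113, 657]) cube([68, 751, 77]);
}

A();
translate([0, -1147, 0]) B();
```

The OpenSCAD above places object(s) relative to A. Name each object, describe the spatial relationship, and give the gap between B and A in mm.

The table's nearest face is 170 mm from the spool's −y face.

A is a spool. B is a table. The table is on the floor beside the spool on its −y side. The gap between the table and the spool is 170 mm.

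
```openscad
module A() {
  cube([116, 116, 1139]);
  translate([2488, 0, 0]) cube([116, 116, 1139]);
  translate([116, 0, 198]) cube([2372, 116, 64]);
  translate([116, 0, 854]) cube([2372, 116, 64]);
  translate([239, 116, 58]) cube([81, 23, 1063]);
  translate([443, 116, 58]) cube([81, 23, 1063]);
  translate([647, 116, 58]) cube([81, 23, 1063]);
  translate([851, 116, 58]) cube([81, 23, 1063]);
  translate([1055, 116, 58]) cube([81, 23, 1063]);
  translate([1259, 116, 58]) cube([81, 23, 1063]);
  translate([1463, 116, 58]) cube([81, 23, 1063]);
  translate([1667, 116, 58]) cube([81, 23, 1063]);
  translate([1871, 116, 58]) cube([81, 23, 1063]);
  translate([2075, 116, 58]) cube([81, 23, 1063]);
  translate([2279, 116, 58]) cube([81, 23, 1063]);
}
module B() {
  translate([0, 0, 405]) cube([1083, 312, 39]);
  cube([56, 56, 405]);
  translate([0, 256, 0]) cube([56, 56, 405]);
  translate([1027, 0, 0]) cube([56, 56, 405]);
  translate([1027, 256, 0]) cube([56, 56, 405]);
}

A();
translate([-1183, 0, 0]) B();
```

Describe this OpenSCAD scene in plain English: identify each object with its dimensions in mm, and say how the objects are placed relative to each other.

A is a fence section. Two 116×116 mm posts, 1139 mm tall, stand on the floor with a clear span of 2372 mm between their inner faces. Two horizontal rails of 116×64 mm section span the gap between the posts with their undersides at z = 198 mm and z = 854 mm, flush with the posts' −y face. 11 pickets, each 81 mm wide, 23 mm thick and 1063 mm tall, are fixed to the +y face of the rails with their bottoms at z = 58 mm, evenly spaced across the span with equal gaps (rounded down to the nearest mm) at the −x end and between each pair — any rounding remainder accumulates at the +x end.

B is a long wooden bench with a 1083 mm (x) × 312 mm (y) seat, 39 mm thick, its top surface 444 mm above the floor. Four 56 mm square legs at the seat corners, flush with the edges, run from z = 0 to the seat underside.

The bench is on the floor beside the fence section on its −x side.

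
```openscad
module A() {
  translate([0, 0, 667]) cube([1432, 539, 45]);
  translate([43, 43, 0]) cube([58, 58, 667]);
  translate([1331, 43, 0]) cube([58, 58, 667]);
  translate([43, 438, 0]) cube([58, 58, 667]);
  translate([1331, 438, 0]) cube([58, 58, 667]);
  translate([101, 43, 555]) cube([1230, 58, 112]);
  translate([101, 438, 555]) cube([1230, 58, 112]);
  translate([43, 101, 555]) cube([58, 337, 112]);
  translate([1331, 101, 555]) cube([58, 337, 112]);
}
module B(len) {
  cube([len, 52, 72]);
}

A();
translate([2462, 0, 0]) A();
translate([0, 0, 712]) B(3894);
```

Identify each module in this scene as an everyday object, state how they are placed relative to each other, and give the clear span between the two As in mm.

A is a table. B is a beam. A beam spans the tops of two tables. The clear span between the two tables is 1030 mm.

Second table starts at x = 2462; first ends at x = 1432; clear span = 2462 − 1432 = 1030 mm.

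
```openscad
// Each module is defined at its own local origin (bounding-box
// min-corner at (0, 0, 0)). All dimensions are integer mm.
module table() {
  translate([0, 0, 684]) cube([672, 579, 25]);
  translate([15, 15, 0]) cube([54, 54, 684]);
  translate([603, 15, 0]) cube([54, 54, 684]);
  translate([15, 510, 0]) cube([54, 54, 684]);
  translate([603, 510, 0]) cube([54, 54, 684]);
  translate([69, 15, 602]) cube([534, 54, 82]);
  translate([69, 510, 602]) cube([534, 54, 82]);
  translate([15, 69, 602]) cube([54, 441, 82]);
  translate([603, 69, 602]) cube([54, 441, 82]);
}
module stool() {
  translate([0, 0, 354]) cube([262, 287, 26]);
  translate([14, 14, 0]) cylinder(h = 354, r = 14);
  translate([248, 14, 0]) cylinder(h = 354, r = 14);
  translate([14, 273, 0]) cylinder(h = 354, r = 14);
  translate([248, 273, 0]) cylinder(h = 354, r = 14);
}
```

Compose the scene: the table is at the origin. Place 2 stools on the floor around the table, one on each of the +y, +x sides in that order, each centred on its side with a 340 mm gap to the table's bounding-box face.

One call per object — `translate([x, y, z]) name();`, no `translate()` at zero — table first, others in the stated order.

table();
translate([205, 919, 0]) stool();
translate([1012, 146, 0]) stool();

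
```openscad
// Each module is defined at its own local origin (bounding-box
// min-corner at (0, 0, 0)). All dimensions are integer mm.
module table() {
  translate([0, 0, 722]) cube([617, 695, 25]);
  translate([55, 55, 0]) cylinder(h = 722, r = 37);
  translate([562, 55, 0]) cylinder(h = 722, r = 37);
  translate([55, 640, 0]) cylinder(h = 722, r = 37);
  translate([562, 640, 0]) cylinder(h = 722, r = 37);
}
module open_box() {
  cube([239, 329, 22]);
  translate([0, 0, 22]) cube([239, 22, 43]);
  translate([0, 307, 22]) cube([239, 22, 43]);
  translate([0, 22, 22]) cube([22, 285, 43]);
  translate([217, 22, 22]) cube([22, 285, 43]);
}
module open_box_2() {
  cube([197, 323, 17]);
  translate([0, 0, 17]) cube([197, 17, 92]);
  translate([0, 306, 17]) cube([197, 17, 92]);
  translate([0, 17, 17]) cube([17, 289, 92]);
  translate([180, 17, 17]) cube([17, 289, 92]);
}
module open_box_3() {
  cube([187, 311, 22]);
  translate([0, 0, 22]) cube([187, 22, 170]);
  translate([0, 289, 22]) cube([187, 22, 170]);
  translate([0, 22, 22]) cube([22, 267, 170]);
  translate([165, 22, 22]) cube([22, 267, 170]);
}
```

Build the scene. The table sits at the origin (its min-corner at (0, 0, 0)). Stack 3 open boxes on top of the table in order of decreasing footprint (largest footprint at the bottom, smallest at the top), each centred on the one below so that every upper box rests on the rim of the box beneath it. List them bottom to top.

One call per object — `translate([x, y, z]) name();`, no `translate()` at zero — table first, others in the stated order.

table();
translate([189, 183, 747]) open_box();
translate([210, 186, 812]) open_box_2();
translate([215, 192, 921]) open_box_3();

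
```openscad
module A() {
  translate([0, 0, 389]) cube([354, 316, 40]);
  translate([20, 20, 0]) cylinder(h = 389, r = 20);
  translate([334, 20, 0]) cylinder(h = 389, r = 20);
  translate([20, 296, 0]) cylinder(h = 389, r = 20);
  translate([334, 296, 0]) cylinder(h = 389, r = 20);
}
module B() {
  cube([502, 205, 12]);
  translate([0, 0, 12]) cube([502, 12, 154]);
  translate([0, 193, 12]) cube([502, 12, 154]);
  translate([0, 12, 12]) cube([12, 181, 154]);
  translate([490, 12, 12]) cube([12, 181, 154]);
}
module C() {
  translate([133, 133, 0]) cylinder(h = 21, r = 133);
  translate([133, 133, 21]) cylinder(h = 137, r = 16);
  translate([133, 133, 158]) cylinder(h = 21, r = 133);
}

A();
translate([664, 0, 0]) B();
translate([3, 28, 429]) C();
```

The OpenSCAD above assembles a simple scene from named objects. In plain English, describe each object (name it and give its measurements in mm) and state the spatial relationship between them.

A is a four-legged stool. The seat is a 354×316×40 mm slab whose top surface is at z = 429 mm; four round legs, each 40 mm in diameter, run from the floor (z = 0) to the underside of the seat, each leg's axis is inset half a diameter from the nearest pair of seat edges (so the leg's bounding box is flush with the corner).

B is an open storage box with external size 502×205×166 mm and wall thickness 12 mm (the base is also 12 mm thick). The base covers the whole footprint; the four walls stand on the base, with the y-facing walls full-width and the x-facing walls fitting between their inner faces.

C is a spool: two coaxial disc flanges of radius 133 mm and thickness 21 mm, joined by a core cylinder of radius 16 mm and height 137 mm. The lower flange rests on z = 0 and the three cylinders share a vertical axis.

The open box is on the floor beside the stool on its +x side. The spool is on top of the stool.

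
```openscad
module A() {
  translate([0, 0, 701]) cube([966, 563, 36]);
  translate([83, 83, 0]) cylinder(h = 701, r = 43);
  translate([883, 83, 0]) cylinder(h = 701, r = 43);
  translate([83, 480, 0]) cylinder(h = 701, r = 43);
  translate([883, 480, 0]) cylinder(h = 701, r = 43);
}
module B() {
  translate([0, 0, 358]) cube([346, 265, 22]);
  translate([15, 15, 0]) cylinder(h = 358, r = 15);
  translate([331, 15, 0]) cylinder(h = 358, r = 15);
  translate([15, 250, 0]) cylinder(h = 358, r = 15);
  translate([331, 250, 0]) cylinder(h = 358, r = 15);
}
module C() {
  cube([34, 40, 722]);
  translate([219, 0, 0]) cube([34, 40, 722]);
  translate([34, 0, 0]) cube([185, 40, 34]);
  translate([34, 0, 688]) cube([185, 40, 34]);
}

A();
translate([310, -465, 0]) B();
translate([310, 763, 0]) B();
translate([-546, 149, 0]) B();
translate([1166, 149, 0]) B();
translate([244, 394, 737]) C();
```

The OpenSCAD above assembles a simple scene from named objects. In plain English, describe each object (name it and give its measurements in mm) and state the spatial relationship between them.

A is a rectangular dining table. The top is 966×563×36 mm with its upper surface at z = 737 mm. It stands on four round legs of 86 mm diameter, each leg's bounding box inset 40 mm from the nearest pair of top edges, running from the floor to the underside of the top.

B is a four-legged stool. The seat is 346×265 mm, 22 mm thick, top at z = 380 mm. It stands on four round legs, each 30 mm in diameter, from z = 0 to the seat underside, each leg's axis is inset half a diameter from the nearest pair of seat edges (so the leg's bounding box is flush with the corner).

C is a picture frame with a 185×654 mm rectangular opening (x by z) and a uniform 34 mm border on every side. Frame depth is 40 mm along y. It is built from two vertical stiles running the full outside height and two horizontal rails spanning the gap between the stiles.

Four stools sit around the table at the −y, +y, −x, +x sides. The picture frame is on top of the table.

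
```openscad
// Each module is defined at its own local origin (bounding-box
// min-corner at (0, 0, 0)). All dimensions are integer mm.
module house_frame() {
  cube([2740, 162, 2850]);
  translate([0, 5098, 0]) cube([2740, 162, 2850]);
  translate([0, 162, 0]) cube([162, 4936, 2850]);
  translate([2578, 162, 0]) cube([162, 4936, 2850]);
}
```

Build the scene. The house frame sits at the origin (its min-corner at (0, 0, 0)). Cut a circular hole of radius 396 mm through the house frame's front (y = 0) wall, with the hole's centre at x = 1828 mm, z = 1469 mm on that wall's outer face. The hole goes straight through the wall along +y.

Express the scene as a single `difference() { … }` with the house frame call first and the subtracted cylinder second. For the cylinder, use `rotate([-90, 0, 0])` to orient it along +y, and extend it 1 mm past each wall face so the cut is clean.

difference() {
  house_frame();
  translate([1828, -1, 1469]) rotate([-90, 0, 0]) cylinder(h = 164, r = 396);
}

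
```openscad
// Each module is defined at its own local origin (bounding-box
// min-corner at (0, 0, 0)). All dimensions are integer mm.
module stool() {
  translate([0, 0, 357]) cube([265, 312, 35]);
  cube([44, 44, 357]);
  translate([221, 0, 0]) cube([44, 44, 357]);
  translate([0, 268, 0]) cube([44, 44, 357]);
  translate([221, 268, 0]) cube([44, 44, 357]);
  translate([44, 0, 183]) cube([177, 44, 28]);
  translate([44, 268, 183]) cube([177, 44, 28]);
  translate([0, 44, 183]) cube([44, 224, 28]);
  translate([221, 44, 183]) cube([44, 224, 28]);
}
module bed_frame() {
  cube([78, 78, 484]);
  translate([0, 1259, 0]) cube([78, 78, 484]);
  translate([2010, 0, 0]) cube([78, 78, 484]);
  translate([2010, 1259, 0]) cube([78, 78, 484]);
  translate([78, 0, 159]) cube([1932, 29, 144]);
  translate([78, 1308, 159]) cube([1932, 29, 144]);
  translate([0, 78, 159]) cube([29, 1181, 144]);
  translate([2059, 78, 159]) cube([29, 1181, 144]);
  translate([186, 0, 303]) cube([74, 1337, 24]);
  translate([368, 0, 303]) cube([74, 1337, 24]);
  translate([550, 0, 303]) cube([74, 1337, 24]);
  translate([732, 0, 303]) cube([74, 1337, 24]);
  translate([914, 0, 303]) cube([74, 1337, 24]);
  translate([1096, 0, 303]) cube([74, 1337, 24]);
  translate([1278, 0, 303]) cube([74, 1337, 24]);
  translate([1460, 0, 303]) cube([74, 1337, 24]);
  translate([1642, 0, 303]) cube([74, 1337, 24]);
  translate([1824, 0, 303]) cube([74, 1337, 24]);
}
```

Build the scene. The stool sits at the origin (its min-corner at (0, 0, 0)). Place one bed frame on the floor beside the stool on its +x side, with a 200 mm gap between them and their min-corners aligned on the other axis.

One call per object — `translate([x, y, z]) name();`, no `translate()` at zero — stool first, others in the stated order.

stool();
translate([465, 0, 0]) bed_frame();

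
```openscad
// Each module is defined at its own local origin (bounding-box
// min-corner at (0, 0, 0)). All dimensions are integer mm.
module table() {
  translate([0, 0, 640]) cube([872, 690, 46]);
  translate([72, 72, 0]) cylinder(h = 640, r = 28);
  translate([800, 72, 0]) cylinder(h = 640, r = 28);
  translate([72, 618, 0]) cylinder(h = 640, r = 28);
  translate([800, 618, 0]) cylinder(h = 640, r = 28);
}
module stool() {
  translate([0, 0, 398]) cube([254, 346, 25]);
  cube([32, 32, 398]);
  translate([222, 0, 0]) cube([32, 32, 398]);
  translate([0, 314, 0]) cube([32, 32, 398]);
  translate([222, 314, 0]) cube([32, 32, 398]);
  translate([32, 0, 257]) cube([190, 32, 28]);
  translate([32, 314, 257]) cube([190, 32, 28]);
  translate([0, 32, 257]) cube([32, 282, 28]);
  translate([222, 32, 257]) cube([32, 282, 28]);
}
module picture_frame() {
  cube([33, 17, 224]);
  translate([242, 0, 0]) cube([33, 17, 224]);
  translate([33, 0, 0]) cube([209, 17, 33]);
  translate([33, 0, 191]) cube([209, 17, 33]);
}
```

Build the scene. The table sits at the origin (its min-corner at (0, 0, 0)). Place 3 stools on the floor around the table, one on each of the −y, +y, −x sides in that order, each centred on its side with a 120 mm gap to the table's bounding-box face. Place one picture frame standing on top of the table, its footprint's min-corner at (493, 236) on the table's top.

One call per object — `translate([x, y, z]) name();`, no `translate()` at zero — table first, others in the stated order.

table();
translate([309, -466, 0]) stool();
translate([309, 810, 0]) stool();
translate([-374, 172, 0]) stool();
translate([493, 236, 686]) picture_frame();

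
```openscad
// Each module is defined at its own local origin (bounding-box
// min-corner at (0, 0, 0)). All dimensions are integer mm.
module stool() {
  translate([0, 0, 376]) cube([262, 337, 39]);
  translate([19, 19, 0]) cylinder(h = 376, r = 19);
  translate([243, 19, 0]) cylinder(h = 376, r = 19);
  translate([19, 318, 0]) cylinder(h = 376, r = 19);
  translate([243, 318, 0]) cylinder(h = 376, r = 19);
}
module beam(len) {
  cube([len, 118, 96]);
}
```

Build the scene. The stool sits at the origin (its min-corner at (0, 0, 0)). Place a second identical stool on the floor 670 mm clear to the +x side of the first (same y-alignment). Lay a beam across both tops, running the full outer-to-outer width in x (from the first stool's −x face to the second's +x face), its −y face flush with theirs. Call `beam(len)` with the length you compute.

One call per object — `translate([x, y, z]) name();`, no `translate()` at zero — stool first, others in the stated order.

stool();
translate([932, 0, 0]) stool();
translate([0, 0, 415]) beam(1194);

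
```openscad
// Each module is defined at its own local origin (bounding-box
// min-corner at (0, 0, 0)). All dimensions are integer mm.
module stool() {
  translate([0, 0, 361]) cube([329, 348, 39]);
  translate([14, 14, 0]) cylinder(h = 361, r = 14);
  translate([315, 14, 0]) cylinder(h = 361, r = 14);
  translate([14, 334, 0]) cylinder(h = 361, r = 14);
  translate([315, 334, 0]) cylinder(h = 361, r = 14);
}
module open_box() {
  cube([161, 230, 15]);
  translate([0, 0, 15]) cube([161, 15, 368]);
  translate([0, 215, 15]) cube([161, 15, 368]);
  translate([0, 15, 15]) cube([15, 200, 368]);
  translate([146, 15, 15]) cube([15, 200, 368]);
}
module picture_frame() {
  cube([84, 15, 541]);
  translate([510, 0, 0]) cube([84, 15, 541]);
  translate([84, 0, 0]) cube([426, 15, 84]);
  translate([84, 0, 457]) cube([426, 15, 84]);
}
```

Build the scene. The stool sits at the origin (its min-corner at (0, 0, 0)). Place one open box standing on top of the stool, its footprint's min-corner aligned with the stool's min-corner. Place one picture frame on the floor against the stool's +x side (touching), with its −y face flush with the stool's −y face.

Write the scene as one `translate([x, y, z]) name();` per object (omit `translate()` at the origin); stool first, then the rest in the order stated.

stool();
translate([0, 0, 400]) open_box();
translate([329, 0, 0]) picture_frame();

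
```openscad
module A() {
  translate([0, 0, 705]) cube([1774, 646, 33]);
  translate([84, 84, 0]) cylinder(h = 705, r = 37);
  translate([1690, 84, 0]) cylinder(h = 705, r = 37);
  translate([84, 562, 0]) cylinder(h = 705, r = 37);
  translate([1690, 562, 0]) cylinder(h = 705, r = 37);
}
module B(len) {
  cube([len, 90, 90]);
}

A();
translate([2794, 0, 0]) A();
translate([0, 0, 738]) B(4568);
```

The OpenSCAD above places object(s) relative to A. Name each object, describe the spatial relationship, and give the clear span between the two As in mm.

A is a table. B is a beam. A beam spans the tops of two tables. The clear span between the two tables is 1020 mm.

Second table starts at x = 2794; first ends at x = 1774; clear span = 2794 − 1774 = 1020 mm.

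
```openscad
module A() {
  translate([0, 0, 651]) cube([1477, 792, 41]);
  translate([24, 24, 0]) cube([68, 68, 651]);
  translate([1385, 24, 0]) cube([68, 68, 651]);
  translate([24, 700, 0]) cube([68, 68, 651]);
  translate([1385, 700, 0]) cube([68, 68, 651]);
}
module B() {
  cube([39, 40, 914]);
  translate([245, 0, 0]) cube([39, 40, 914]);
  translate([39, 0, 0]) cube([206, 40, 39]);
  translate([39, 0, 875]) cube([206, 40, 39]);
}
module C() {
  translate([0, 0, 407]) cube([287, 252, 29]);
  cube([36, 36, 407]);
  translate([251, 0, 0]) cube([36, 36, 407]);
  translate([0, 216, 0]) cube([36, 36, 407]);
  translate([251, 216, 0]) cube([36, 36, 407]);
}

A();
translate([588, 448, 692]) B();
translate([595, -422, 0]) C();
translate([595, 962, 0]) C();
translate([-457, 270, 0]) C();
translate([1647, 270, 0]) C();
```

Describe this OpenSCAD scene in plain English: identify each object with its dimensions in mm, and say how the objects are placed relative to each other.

A is a table: top 1477 mm (x) × 792 mm (y), 41 mm thick, upper face at z = 692 mm, on four 68×68 mm square legs, each inset 24 mm from the nearest pair of top edges, running from z = 0 to the bottom of the top.

B is a picture frame with a 206×836 mm rectangular opening (x by z) and a uniform 39 mm border on every side. Frame depth is 40 mm along y. It is built from two vertical stiles running the full outside height and two horizontal rails spanning the gap between the stiles.

C is a four-legged stool. The seat is a 287×252×29 mm slab whose top surface is at z = 436 mm; four square legs, each 36×36 mm in cross-section, run from the floor (z = 0) to the underside of the seat, each flush with a corner of the seat.

The picture frame is on top of the table. Four stools sit around the table at the −y, +y, −x, +x sides.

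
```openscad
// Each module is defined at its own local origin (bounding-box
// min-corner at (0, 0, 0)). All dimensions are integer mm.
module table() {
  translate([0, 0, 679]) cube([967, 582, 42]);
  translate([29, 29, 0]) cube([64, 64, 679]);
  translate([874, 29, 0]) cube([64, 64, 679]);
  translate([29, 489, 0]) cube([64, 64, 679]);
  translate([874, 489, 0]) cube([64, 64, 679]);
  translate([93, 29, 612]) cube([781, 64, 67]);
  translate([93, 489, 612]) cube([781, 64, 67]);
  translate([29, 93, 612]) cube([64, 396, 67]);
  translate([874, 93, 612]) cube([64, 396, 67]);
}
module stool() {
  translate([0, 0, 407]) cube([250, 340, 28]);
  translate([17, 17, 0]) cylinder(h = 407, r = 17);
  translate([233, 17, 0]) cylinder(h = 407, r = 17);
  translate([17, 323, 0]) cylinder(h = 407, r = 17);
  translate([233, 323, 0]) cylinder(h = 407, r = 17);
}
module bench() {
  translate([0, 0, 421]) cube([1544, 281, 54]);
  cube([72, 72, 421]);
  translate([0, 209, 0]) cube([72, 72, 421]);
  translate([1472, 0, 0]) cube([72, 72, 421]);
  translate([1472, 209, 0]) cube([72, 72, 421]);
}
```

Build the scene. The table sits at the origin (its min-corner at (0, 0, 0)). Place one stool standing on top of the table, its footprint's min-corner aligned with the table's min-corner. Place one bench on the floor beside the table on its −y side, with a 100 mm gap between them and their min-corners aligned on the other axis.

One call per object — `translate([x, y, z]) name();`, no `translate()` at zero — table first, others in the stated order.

table();
translate([0, 0, 721]) stool();
translate([0, -381, 0]) bench();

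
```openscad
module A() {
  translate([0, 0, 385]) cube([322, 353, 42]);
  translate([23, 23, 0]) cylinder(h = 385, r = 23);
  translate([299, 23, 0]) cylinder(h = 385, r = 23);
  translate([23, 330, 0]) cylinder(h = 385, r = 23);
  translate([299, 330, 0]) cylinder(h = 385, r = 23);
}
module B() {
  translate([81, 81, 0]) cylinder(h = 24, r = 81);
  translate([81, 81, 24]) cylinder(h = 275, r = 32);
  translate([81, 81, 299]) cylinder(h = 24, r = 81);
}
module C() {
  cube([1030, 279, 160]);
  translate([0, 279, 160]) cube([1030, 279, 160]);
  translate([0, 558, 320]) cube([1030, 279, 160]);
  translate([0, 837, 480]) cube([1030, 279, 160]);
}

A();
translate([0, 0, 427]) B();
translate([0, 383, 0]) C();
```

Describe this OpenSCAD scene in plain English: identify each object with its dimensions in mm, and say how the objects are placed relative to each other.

A is a four-legged stool. The seat is a 322×353×42 mm slab whose top surface is at z = 427 mm; four round legs, each 46 mm in diameter, run from the floor (z = 0) to the underside of the seat, each leg's axis is inset half a diameter from the nearest pair of seat edges (so the leg's bounding box is flush with the corner).

B is a spool: two coaxial disc flanges of radius 81 mm and thickness 24 mm, joined by a core cylinder of radius 32 mm and height 275 mm. The lower flange rests on z = 0 and the three cylinders share a vertical axis.

C is a straight staircase of 4 solid steps. Each step is 1030 mm wide (x), 279 mm deep (y, the going) and 160 mm tall (the rise). The first step rests on the floor; each subsequent step sits one going further in +y and one rise higher in +z, directly behind and above the previous step with no overlap.

The spool is on top of the stool. The staircase is on the floor beside the stool on its +y side.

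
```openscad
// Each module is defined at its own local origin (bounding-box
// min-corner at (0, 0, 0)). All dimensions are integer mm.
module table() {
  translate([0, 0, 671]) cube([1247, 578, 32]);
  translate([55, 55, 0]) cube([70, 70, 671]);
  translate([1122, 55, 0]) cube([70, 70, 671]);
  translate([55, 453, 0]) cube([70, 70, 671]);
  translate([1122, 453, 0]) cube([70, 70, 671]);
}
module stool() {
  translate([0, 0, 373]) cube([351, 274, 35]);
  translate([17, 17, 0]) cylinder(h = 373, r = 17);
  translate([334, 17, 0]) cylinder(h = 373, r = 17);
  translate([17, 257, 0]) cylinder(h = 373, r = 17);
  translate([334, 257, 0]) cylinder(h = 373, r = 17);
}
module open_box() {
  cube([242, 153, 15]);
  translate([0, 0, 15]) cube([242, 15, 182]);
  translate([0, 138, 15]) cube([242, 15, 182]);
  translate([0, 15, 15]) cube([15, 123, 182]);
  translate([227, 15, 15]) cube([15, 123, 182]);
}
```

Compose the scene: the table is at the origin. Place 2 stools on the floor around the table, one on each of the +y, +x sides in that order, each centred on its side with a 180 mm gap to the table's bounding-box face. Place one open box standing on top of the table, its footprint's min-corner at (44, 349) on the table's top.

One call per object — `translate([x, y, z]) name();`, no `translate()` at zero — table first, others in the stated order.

table();
translate([448, 758, 0]) stool();
translate([1427, 152, 0]) stool();
translate([44, 349, 703]) open_box();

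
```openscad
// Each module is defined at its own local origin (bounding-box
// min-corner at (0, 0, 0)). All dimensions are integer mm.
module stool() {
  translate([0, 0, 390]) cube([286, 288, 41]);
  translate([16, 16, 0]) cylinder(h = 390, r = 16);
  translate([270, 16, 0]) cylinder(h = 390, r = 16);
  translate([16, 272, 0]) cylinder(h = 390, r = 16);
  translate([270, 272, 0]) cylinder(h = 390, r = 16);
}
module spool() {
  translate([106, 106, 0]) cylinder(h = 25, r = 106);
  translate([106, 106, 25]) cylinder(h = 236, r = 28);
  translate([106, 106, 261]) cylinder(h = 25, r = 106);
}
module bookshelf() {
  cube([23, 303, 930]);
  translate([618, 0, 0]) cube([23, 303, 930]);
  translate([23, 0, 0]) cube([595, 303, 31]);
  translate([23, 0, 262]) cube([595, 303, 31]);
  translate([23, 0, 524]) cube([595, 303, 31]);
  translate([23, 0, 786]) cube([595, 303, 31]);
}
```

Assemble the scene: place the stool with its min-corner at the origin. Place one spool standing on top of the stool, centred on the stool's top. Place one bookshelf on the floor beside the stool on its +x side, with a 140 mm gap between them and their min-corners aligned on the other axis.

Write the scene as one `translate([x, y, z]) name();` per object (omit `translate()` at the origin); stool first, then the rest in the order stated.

stool();
translate([37, 38, 431]) spool();
translate([426, 0, 0]) bookshelf();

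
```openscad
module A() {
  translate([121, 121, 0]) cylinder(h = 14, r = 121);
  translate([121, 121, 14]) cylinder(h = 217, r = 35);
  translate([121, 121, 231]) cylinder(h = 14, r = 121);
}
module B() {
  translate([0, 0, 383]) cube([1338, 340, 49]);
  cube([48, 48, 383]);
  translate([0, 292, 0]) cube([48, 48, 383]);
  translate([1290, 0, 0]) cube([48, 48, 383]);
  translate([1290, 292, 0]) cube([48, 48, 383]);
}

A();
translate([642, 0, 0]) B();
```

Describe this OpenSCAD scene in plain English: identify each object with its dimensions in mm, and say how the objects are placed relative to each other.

A is a spool: two coaxial disc flanges of radius 121 mm and thickness 14 mm, joined by a core cylinder of radius 35 mm and height 217 mm. The lower flange rests on z = 0 and the three cylinders share a vertical axis.

B is a bench: a 1338×340 mm seat slab, 49 mm thick, top at z = 432 mm, on four 48×48 mm square legs flush with the seat corners and standing on z = 0.

The bench is on the floor beside the spool on its +x side.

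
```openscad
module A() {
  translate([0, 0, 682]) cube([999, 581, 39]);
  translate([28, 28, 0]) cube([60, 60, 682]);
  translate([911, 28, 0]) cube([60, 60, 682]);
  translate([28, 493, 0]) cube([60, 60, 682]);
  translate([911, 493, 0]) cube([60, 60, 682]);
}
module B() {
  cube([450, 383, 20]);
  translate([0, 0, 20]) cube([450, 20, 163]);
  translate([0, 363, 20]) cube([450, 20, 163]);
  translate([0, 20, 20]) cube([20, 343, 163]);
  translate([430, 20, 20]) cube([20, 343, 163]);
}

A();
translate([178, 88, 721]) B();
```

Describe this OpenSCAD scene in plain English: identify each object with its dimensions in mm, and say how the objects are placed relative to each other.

A is a table: top 999 mm (x) × 581 mm (y), 39 mm thick, upper face at z = 721 mm, on four 60×60 mm square legs, each inset 28 mm from the nearest pair of top edges, running from z = 0 to the bottom of the top.

B is an open-topped rectangular box: outside dimensions 450×383×183 mm, with a uniform wall and base thickness of 20 mm. The base is a full 450×383 slab on the floor; four walls sit on top of the base. The front and back walls (the −y and +y sides) span the full width; the two side walls fit between them.

The open box is on top of the table.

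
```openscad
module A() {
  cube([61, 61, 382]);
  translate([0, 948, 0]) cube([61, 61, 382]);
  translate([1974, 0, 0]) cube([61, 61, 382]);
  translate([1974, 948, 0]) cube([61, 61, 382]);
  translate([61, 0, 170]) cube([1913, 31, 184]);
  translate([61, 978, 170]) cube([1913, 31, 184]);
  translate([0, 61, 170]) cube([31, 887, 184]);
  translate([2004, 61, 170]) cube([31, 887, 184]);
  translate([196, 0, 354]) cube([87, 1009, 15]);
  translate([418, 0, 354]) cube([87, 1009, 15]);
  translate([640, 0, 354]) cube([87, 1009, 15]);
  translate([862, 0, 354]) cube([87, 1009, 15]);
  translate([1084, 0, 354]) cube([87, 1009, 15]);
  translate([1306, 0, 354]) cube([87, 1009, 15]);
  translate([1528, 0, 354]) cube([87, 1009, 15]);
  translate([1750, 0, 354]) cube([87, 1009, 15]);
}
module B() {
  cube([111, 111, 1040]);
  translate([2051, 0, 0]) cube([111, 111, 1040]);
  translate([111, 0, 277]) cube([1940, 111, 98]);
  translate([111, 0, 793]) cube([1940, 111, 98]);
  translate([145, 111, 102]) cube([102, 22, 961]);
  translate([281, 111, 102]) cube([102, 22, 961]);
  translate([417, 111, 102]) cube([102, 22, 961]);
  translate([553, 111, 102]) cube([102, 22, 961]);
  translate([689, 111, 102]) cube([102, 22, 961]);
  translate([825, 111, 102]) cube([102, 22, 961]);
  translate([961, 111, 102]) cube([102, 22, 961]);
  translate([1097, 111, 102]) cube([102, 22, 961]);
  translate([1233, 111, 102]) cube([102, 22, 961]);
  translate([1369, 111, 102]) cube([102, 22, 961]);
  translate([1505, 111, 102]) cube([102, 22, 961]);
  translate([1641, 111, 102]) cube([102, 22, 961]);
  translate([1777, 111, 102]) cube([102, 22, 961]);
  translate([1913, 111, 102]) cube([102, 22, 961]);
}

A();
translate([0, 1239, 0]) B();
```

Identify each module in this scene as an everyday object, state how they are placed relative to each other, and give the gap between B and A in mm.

A is a bed frame. B is a fence section. The fence section is on the floor beside the bed frame on its +y side. The gap between the fence section and the bed frame is 230 mm.

The fence section's nearest face is 230 mm from the bed frame's +y face.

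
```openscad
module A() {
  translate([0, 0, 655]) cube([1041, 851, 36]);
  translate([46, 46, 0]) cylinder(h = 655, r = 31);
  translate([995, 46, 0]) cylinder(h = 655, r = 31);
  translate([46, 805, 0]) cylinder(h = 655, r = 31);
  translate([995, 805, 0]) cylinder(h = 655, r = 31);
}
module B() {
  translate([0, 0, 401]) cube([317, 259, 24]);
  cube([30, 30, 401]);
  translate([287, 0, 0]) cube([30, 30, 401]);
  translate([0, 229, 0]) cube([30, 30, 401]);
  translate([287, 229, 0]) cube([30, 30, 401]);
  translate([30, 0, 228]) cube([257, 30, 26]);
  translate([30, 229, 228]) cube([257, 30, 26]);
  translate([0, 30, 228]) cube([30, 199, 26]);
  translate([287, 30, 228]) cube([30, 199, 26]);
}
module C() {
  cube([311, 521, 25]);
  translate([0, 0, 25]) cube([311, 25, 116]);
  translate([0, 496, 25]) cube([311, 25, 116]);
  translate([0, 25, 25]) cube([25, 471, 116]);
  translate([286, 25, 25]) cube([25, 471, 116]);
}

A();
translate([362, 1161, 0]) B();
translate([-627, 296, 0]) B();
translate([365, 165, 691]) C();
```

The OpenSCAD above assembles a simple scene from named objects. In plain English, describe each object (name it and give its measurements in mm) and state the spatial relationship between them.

A is a table with a 1041×851 mm rectangular top, 36 mm thick, top surface at z = 691 mm, supported by four round legs of 62 mm diameter, each leg's bounding box inset 15 mm from the nearest pair of top edges, running from the floor.

B is a four-legged stool. The seat is 317×259 mm, 24 mm thick, top at z = 425 mm. It stands on four square legs, each 30×30 mm in cross-section, from z = 0 to the seat underside, each flush with a corner of the seat. Four stretchers, 30 mm wide and 26 mm tall, connect adjacent legs with their undersides at z = 228 mm, each running between the inner faces of the legs it joins and aligned with the legs' outer faces on the other axis.

C is an open-topped rectangular box: outside dimensions 311×521×141 mm, with a uniform wall and base thickness of 25 mm. The base is a full 311×521 slab on the floor; four walls sit on top of the base. The front and back walls (the −y and +y sides) span the full width; the two side walls fit between them.

Two stools sit around the table at the +y, −x sides. The open box is on top of the table, centred.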